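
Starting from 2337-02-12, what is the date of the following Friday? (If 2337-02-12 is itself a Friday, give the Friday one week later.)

February 19, 2337

Feb 12, 2337 is a Friday.
From Friday to the next Friday is 7 days.
Feb 12, 2337 + 7 = Feb 19, 2337.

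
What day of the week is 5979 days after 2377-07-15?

Saturday

First find the weekday of Jul 15, 2377. Doomsday rule: the anchor day for the 2300s is Wednesday. For year 77: 77÷12 = 6 r 5, and 5÷4 = 1, so 6+5+1 = 12.
Wednesday + 12 ≡ Monday — that's 2377's doomsday.
In July the doomsday date is Jul 11.
Jul 15 is 4 days after Jul 11; 4 mod 7 = 4, so Monday + 4 = Friday.
5979 mod 7 = 1, so 5979 days after a Friday is Friday + 1 = Saturday.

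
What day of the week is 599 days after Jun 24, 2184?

First find the weekday of Jun 24, 2184. Doomsday rule: the anchor day for the 2100s is Sunday. For year 84: 84÷12 = 7 r 0, and 0÷4 = 0, so 7+0+0 = 7.
Sunday + 7 ≡ Sunday — that's 2184's doomsday.
In June the doomsday date is Jun 6.
Jun 24 is 18 days after Jun 6; 18 mod 7 = 4, so Sunday + 4 = Thursday.
599 mod 7 = 4, so 599 days after a Thursday is Thursday + 4 = Monday.

Monday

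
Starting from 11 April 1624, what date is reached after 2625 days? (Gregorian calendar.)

+365 (one year) → Apr 11, 1625 (2260 left).
+365 (one year) → Apr 11, 1626 (1895 left).
+365 (one year) → Apr 11, 1627 (1530 left).
+366 (one year; includes Feb 29, 1628) → Apr 11, 1628 (1164 left).
+365 (one year) → Apr 11, 1629 (799 left).
+365 (one year) → Apr 11, 1630 (434 left).
+365 (one year) → Apr 11, 1631 (69 left).
Apr has 30 days: +20 → May 1, 1631 (49 left).
May has 31 days: +31 → Jun 1, 1631 (18 left).
+18 → Jun 19, 1631.

June 19, 1631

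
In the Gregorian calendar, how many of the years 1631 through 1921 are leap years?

Multiples of 4 in [1631,1921]: 73.
Of those, multiples of 100: 3 (not leap unless ÷400).
Multiples of 400: 0.
Leap years = 73 − 3 + 0 = 70.

70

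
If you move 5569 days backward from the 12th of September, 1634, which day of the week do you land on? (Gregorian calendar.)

Friday

First find the weekday of Sep 12, 1634. Doomsday rule: the anchor day for the 1600s is Tuesday. For year 34: 34÷12 = 2 r 10, and 10÷4 = 2, so 2+10+2 = 14.
Tuesday + 14 ≡ Tuesday — that's 1634's doomsday.
In September the doomsday date is Sep 5.
Sep 12 is 7 days after Sep 5; 7 mod 7 = 0, so Tuesday + 0 = Tuesday.
5569 mod 7 = 4, so 5569 days before a Tuesday is Tuesday − 4 = Friday.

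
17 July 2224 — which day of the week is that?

Doomsday rule: the anchor day for the 2200s is Friday. For year 24: 24÷12 = 2 r 0, and 0÷4 = 0, so 2+0+0 = 2.
Friday + 2 ≡ Sunday — that's 2224's doomsday.
In July the doomsday date is Jul 11.
Jul 17 is 6 days after Jul 11; 6 mod 7 = 6, so Sunday + 6 = Saturday.

Saturday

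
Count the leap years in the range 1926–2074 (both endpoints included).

37

Multiples of 4 in [1926,2074]: 37.
Of those, multiples of 100: 1 (not leap unless ÷400).
Multiples of 400: 1.
Leap years = 37 − 1 + 1 = 37.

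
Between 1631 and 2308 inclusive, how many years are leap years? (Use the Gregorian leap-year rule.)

Multiples of 4 in [1631,2308]: 170.
Of those, multiples of 100: 7 (not leap unless ÷400).
Multiples of 400: 1.
Leap years = 170 − 7 + 1 = 164.

164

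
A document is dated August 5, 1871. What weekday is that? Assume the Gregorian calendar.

Doomsday rule: the anchor day for the 1800s is Friday. For year 71: 71÷12 = 5 r 11, and 11÷4 = 2, so 5+11+2 = 18.
Friday + 18 ≡ Tuesday — that's 1871's doomsday.
In August the doomsday date is Aug 8.
Aug 5 is 3 days before Aug 8; 3 mod 7 = 3, so Tuesday − 3 = Saturday.

Saturday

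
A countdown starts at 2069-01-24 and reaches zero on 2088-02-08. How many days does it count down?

Jan 24, 2069 → Jan 24, 2070: 365 days.
Jan 24, 2070 → Jan 24, 2071: 365 days.
Jan 24, 2071 → Jan 24, 2072: 365 days.
Jan 24, 2072 → Jan 24, 2073: 366 days (Feb 29, 2072 is in that span).
Jan 24, 2073 → Jan 24, 2074: 365 days.
Jan 24, 2074 → Jan 24, 2075: 365 days.
Jan 24, 2075 → Jan 24, 2076: 365 days.
Jan 24, 2076 → Jan 24, 2077: 366 days (Feb 29, 2076 is in that span).
Jan 24, 2077 → Jan 24, 2078: 365 days.
Jan 24, 2078 → Jan 24, 2079: 365 days.
Jan 24, 2079 → Jan 24, 2080: 365 days.
Jan 24, 2080 → Jan 24, 2081: 366 days (Feb 29, 2080 is in that span).
Jan 24, 2081 → Jan 24, 2082: 365 days.
Jan 24, 2082 → Jan 24, 2083: 365 days.
Jan 24, 2083 → Jan 24, 2084: 365 days.
Jan 24, 2084 → Jan 24, 2085: 366 days (Feb 29, 2084 is in that span).
Jan 24, 2085 → Jan 24, 2086: 365 days.
Jan 24, 2086 → Jan 24, 2087: 365 days.
Jan 24, 2087 → Feb 24, 2087: 31 days (January has 31).
Feb 24, 2087 → Mar 24, 2087: 28 days (February has 28).
Mar 24, 2087 → Apr 24, 2087: 31 days (March has 31).
Apr 24, 2087 → May 24, 2087: 30 days (April has 30).
May 24, 2087 → Jun 24, 2087: 31 days (May has 31).
Jun 24, 2087 → Jul 24, 2087: 30 days (June has 30).
Jul 24, 2087 → Aug 24, 2087: 31 days (July has 31).
Aug 24, 2087 → Sep 24, 2087: 31 days (August has 31).
Sep 24, 2087 → Oct 24, 2087: 30 days (September has 30).
Oct 24, 2087 → Nov 24, 2087: 31 days (October has 31).
Nov 24, 2087 → Dec 24, 2087: 30 days (November has 30).
Dec 24, 2087 → Jan 24, 2088: 31 days (December has 31).
Jan 24, 2088 → Feb 8, 2088: 15 days.
Total: 6954 days.

6954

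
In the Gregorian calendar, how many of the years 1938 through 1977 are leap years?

10

Multiples of 4 in [1938,1977]: 10.
Of those, multiples of 100: 0 (not leap unless ÷400).
Multiples of 400: 0.
Leap years = 10 − 0 + 0 = 10.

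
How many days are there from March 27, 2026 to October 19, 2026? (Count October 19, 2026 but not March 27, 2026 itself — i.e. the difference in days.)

206

Mar 27, 2026 → Apr 27, 2026: 31 days (March has 31).
Apr 27, 2026 → May 27, 2026: 30 days (April has 30).
May 27, 2026 → Jun 27, 2026: 31 days (May has 31).
Jun 27, 2026 → Jul 27, 2026: 30 days (June has 30).
Jul 27, 2026 → Aug 27, 2026: 31 days (July has 31).
Aug 27, 2026 → Sep 27, 2026: 31 days (August has 31).
Sep 27, 2026 → Oct 19, 2026: 22 days.
Total: 206 days.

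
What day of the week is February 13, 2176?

Tuesday

Doomsday rule: the anchor day for the 2100s is Sunday. For year 76: 76÷12 = 6 r 4, and 4÷4 = 1, so 6+4+1 = 11.
Sunday + 11 ≡ Thursday — that's 2176's doomsday.
In February the doomsday date is Feb 29 (2176 is a leap year (divisible by 4)).
Feb 13 is 16 days before Feb 29; 16 mod 7 = 2, so Thursday − 2 = Tuesday.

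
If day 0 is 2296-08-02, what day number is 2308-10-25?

4466

Aug 2, 2296 → Aug 2, 2297: 365 days.
Aug 2, 2297 → Aug 2, 2298: 365 days.
Aug 2, 2298 → Aug 2, 2299: 365 days.
Aug 2, 2299 → Aug 2, 2300: 365 days.
Aug 2, 2300 → Aug 2, 2301: 365 days.
Aug 2, 2301 → Aug 2, 2302: 365 days.
Aug 2, 2302 → Aug 2, 2303: 365 days.
Aug 2, 2303 → Aug 2, 2304: 366 days (Feb 29, 2304 is in that span).
Aug 2, 2304 → Aug 2, 2305: 365 days.
Aug 2, 2305 → Aug 2, 2306: 365 days.
Aug 2, 2306 → Aug 2, 2307: 365 days.
Aug 2, 2307 → Aug 2, 2308: 366 days (Feb 29, 2308 is in that span).
Aug 2, 2308 → Sep 2, 2308: 31 days (August has 31).
Sep 2, 2308 → Oct 2, 2308: 30 days (September has 30).
Oct 2, 2308 → Oct 25, 2308: 23 days.
Total: 4466 days.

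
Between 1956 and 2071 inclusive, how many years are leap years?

Multiples of 4 in [1956,2071]: 29.
Of those, multiples of 100: 1 (not leap unless ÷400).
Multiples of 400: 1.
Leap years = 29 − 1 + 1 = 29.

29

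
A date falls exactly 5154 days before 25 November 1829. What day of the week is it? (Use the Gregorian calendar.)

Nov 25, 1829 is a Wednesday.
5154 mod 7 = 2, so 5154 days before a Wednesday is Wednesday − 2 = Monday.

Monday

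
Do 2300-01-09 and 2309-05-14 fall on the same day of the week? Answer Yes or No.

From Jan 9, 2300 to May 14, 2309 is 3412 days.
3412 mod 7 = 3, so they are different weekdays.
(Jan 9, 2300 is a Tuesday; May 14, 2309 is a Friday.)

No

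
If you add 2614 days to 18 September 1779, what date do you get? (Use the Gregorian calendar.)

November 14, 1786

+366 (one year; includes Feb 29, 1780) → Sep 18, 1780 (2248 left).
+365 (one year) → Sep 18, 1781 (1883 left).
+365 (one year) → Sep 18, 1782 (1518 left).
+365 (one year) → Sep 18, 1783 (1153 left).
+366 (one year; includes Feb 29, 1784) → Sep 18, 1784 (787 left).
+365 (one year) → Sep 18, 1785 (422 left).
+365 (one year) → Sep 18, 1786 (57 left).
Sep has 30 days: +13 → Oct 1, 1786 (44 left).
Oct has 31 days: +31 → Nov 1, 1786 (13 left).
+13 → Nov 14, 1786.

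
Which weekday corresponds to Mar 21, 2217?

Friday

Doomsday rule: the anchor day for the 2200s is Friday. For year 17: 17÷12 = 1 r 5, and 5÷4 = 1, so 1+5+1 = 7.
Friday + 7 ≡ Friday — that's 2217's doomsday.
In March the doomsday date is Mar 14.
Mar 21 is 7 days after Mar 14; 7 mod 7 = 0, so Friday + 0 = Friday.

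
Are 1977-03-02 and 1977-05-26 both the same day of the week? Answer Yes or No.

From Mar 2, 1977 to May 26, 1977 is 85 days.
85 mod 7 = 1, so they are different weekdays.
(Mar 2, 1977 is a Wednesday; May 26, 1977 is a Thursday.)

No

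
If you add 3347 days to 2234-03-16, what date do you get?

+365 (one year) → Mar 16, 2235 (2982 left).
+366 (one year; includes Feb 29, 2236) → Mar 16, 2236 (2616 left).
+365 (one year) → Mar 16, 2237 (2251 left).
+365 (one year) → Mar 16, 2238 (1886 left).
+365 (one year) → Mar 16, 2239 (1521 left).
+366 (one year; includes Feb 29, 2240) → Mar 16, 2240 (1155 left).
+365 (one year) → Mar 16, 2241 (790 left).
+365 (one year) → Mar 16, 2242 (425 left).
+365 (one year) → Mar 16, 2243 (60 left).
Mar has 31 days: +16 → Apr 1, 2243 (44 left).
Apr has 30 days: +30 → May 1, 2243 (14 left).
+14 → May 15, 2243.

May 15, 2243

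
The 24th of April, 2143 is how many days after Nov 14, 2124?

Nov 14, 2124 → Nov 14, 2125: 365 days.
Nov 14, 2125 → Nov 14, 2126: 365 days.
Nov 14, 2126 → Nov 14, 2127: 365 days.
Nov 14, 2127 → Nov 14, 2128: 366 days (Feb 29, 2128 is in that span).
Nov 14, 2128 → Nov 14, 2129: 365 days.
Nov 14, 2129 → Nov 14, 2130: 365 days.
Nov 14, 2130 → Nov 14, 2131: 365 days.
Nov 14, 2131 → Nov 14, 2132: 366 days (Feb 29, 2132 is in that span).
Nov 14, 2132 → Nov 14, 2133: 365 days.
Nov 14, 2133 → Nov 14, 2134: 365 days.
Nov 14, 2134 → Nov 14, 2135: 365 days.
Nov 14, 2135 → Nov 14, 2136: 366 days (Feb 29, 2136 is in that span).
Nov 14, 2136 → Nov 14, 2137: 365 days.
Nov 14, 2137 → Nov 14, 2138: 365 days.
Nov 14, 2138 → Nov 14, 2139: 365 days.
Nov 14, 2139 → Nov 14, 2140: 366 days (Feb 29, 2140 is in that span).
Nov 14, 2140 → Nov 14, 2141: 365 days.
Nov 14, 2141 → Nov 14, 2142: 365 days.
Nov 14, 2142 → Dec 14, 2142: 30 days (November has 30).
Dec 14, 2142 → Jan 14, 2143: 31 days (December has 31).
Jan 14, 2143 → Feb 14, 2143: 31 days (January has 31).
Feb 14, 2143 → Mar 14, 2143: 28 days (February has 28).
Mar 14, 2143 → Apr 14, 2143: 31 days (March has 31).
Apr 14, 2143 → Apr 24, 2143: 10 days.
Total: 6735 days.

6735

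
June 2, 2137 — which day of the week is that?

Sunday

Doomsday rule: the anchor day for the 2100s is Sunday. For year 37: 37÷12 = 3 r 1, and 1÷4 = 0, so 3+1+0 = 4.
Sunday + 4 ≡ Thursday — that's 2137's doomsday.
In June the doomsday date is Jun 6.
Jun 2 is 4 days before Jun 6; 4 mod 7 = 4, so Thursday − 4 = Sunday.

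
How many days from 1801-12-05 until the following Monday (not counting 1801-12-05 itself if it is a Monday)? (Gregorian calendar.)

Dec 5, 1801 is a Saturday.
From Saturday to the next Monday is 2 days.

2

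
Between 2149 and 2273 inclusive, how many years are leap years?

Multiples of 4 in [2149,2273]: 31.
Of those, multiples of 100: 1 (not leap unless ÷400).
Multiples of 400: 0.
Leap years = 31 − 1 + 0 = 30.

30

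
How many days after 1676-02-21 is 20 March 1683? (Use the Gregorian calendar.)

Feb 21, 1676 → Feb 21, 1677: 366 days (Feb 29, 1676 is in that span).
Feb 21, 1677 → Feb 21, 1678: 365 days.
Feb 21, 1678 → Feb 21, 1679: 365 days.
Feb 21, 1679 → Feb 21, 1680: 365 days.
Feb 21, 1680 → Feb 21, 1681: 366 days (Feb 29, 1680 is in that span).
Feb 21, 1681 → Feb 21, 1682: 365 days.
Feb 21, 1682 → Mar 21, 1682: 28 days (February has 28).
Mar 21, 1682 → Apr 21, 1682: 31 days (March has 31).
Apr 21, 1682 → May 21, 1682: 30 days (April has 30).
May 21, 1682 → Jun 21, 1682: 31 days (May has 31).
Jun 21, 1682 → Jul 21, 1682: 30 days (June has 30).
Jul 21, 1682 → Aug 21, 1682: 31 days (July has 31).
Aug 21, 1682 → Sep 21, 1682: 31 days (August has 31).
Sep 21, 1682 → Oct 21, 1682: 30 days (September has 30).
Oct 21, 1682 → Nov 21, 1682: 31 days (October has 31).
Nov 21, 1682 → Dec 21, 1682: 30 days (November has 30).
Dec 21, 1682 → Jan 21, 1683: 31 days (December has 31).
Jan 21, 1683 → Feb 21, 1683: 31 days (January has 31).
Feb 21, 1683 → Mar 20, 1683: 27 days.
Total: 2584 days.

2584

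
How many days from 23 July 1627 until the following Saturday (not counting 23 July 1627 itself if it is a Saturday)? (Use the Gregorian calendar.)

Jul 23, 1627 is a Friday.
From Friday to the next Saturday is 1 day.

1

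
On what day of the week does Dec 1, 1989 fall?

Friday

Doomsday rule: the anchor day for the 1900s is Wednesday. For year 89: 89÷12 = 7 r 5, and 5÷4 = 1, so 7+5+1 = 13.
Wednesday + 13 ≡ Tuesday — that's 1989's doomsday.
In December the doomsday date is Dec 12.
Dec 1 is 11 days before Dec 12; 11 mod 7 = 4, so Tuesday − 4 = Friday.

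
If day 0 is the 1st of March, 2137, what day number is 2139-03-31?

Mar 1, 2137 → Mar 1, 2138: 365 days.
Mar 1, 2138 → Apr 1, 2138: 31 days (March has 31).
Apr 1, 2138 → May 1, 2138: 30 days (April has 30).
May 1, 2138 → Jun 1, 2138: 31 days (May has 31).
Jun 1, 2138 → Jul 1, 2138: 30 days (June has 30).
Jul 1, 2138 → Aug 1, 2138: 31 days (July has 31).
Aug 1, 2138 → Sep 1, 2138: 31 days (August has 31).
Sep 1, 2138 → Oct 1, 2138: 30 days (September has 30).
Oct 1, 2138 → Nov 1, 2138: 31 days (October has 31).
Nov 1, 2138 → Dec 1, 2138: 30 days (November has 30).
Dec 1, 2138 → Jan 1, 2139: 31 days (December has 31).
Jan 1, 2139 → Feb 1, 2139: 31 days (January has 31).
Feb 1, 2139 → Mar 1, 2139: 28 days (February has 28).
Mar 1, 2139 → Mar 31, 2139: 30 days.
Total: 760 days.

760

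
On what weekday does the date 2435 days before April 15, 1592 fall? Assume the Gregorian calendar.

First find the weekday of Apr 15, 1592. Doomsday rule: the anchor day for the 1500s is Wednesday. For year 92: 92÷12 = 7 r 8, and 8÷4 = 2, so 7+8+2 = 17.
Wednesday + 17 ≡ Saturday — that's 1592's doomsday.
In April the doomsday date is Apr 4.
Apr 15 is 11 days after Apr 4; 11 mod 7 = 4, so Saturday + 4 = Wednesday.
2435 mod 7 = 6, so 2435 days before a Wednesday is Wednesday − 6 = Thursday.

Thursday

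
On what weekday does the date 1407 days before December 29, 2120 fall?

Sunday

Dec 29, 2120 is a Sunday.
1407 mod 7 = 0, so 1407 days before a Sunday is Sunday − 0 = Sunday.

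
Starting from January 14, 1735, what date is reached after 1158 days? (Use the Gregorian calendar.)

+365 (one year) → Jan 14, 1736 (793 left).
+366 (one year; includes Feb 29, 1736) → Jan 14, 1737 (427 left).
+365 (one year) → Jan 14, 1738 (62 left).
Jan has 31 days: +18 → Feb 1, 1738 (44 left).
Feb has 28 days: +28 → Mar 1, 1738 (16 left).
+16 → Mar 17, 1738.

March 17, 1738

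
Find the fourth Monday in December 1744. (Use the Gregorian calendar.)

December 1, 1744 is a Tuesday.
The first Monday is therefore December 7 (6 days later).
The fourth Monday is 7 + 3×7 = December 28.

December 28, 1744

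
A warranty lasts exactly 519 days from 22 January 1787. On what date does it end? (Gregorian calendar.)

June 24, 1788

+365 (one year) → Jan 22, 1788 (154 left).
Jan has 31 days: +10 → Feb 1, 1788 (144 left).
Feb has 29 days: +29 → Mar 1, 1788 (115 left).
Mar has 31 days: +31 → Apr 1, 1788 (84 left).
Apr has 30 days: +30 → May 1, 1788 (54 left).
May has 31 days: +31 → Jun 1, 1788 (23 left).
+23 → Jun 24, 1788.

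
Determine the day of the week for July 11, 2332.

Monday

Doomsday rule: the anchor day for the 2300s is Wednesday. For year 32: 32÷12 = 2 r 8, and 8÷4 = 2, so 2+8+2 = 12.
Wednesday + 12 ≡ Monday — that's 2332's doomsday.
In July the doomsday date is Jul 11.
Jul 11 is the doomsday itself: Monday.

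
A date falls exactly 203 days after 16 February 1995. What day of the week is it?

Thursday

First find the weekday of Feb 16, 1995. Doomsday rule: the anchor day for the 1900s is Wednesday. For year 95: 95÷12 = 7 r 11, and 11÷4 = 2, so 7+11+2 = 20.
Wednesday + 20 ≡ Tuesday — that's 1995's doomsday.
In February the doomsday date is Feb 28 (1995 is not a leap year).
Feb 16 is 12 days before Feb 28; 12 mod 7 = 5, so Tuesday − 5 = Thursday.
203 mod 7 = 0, so 203 days after a Thursday is Thursday + 0 = Thursday.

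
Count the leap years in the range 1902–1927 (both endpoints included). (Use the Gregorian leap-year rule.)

Multiples of 4 in [1902,1927]: 6.
Of those, multiples of 100: 0 (not leap unless ÷400).
Multiples of 400: 0.
Leap years = 6 − 0 + 0 = 6.

6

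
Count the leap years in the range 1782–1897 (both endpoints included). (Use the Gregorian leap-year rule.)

28

Multiples of 4 in [1782,1897]: 29.
Of those, multiples of 100: 1 (not leap unless ÷400).
Multiples of 400: 0.
Leap years = 29 − 1 + 0 = 28.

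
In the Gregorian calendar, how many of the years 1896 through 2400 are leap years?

123

Multiples of 4 in [1896,2400]: 127.
Of those, multiples of 100: 6 (not leap unless ÷400).
Multiples of 400: 2.
Leap years = 127 − 6 + 2 = 123.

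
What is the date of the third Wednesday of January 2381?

January 21, 2381

January 1, 2381 is a Thursday.
The first Wednesday is therefore January 7 (6 days later).
The third Wednesday is 7 + 2×7 = January 21.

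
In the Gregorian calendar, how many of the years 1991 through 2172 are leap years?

Multiples of 4 in [1991,2172]: 46.
Of those, multiples of 100: 2 (not leap unless ÷400).
Multiples of 400: 1.
Leap years = 46 − 2 + 1 = 45.

45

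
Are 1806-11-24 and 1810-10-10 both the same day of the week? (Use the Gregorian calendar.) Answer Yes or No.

From Nov 24, 1806 to Oct 10, 1810 is 1416 days.
1416 mod 7 = 2, so they are different weekdays.
(Nov 24, 1806 is a Monday; Oct 10, 1810 is a Wednesday.)

No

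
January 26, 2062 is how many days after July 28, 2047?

5296

Jul 28, 2047 → Jul 28, 2048: 366 days (Feb 29, 2048 is in that span).
Jul 28, 2048 → Jul 28, 2049: 365 days.
Jul 28, 2049 → Jul 28, 2050: 365 days.
Jul 28, 2050 → Jul 28, 2051: 365 days.
Jul 28, 2051 → Jul 28, 2052: 366 days (Feb 29, 2052 is in that span).
Jul 28, 2052 → Jul 28, 2053: 365 days.
Jul 28, 2053 → Jul 28, 2054: 365 days.
Jul 28, 2054 → Jul 28, 2055: 365 days.
Jul 28, 2055 → Jul 28, 2056: 366 days (Feb 29, 2056 is in that span).
Jul 28, 2056 → Jul 28, 2057: 365 days.
Jul 28, 2057 → Jul 28, 2058: 365 days.
Jul 28, 2058 → Jul 28, 2059: 365 days.
Jul 28, 2059 → Jul 28, 2060: 366 days (Feb 29, 2060 is in that span).
Jul 28, 2060 → Jul 28, 2061: 365 days.
Jul 28, 2061 → Aug 28, 2061: 31 days (July has 31).
Aug 28, 2061 → Sep 28, 2061: 31 days (August has 31).
Sep 28, 2061 → Oct 28, 2061: 30 days (September has 30).
Oct 28, 2061 → Nov 28, 2061: 31 days (October has 31).
Nov 28, 2061 → Dec 28, 2061: 30 days (November has 30).
Dec 28, 2061 → Jan 26, 2062: 29 days.
Total: 5296 days.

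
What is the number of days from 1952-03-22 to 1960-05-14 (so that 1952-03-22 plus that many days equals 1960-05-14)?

Mar 22, 1952 → Mar 22, 1953: 365 days.
Mar 22, 1953 → Mar 22, 1954: 365 days.
Mar 22, 1954 → Mar 22, 1955: 365 days.
Mar 22, 1955 → Mar 22, 1956: 366 days (Feb 29, 1956 is in that span).
Mar 22, 1956 → Mar 22, 1957: 365 days.
Mar 22, 1957 → Mar 22, 1958: 365 days.
Mar 22, 1958 → Mar 22, 1959: 365 days.
Mar 22, 1959 → Mar 22, 1960: 366 days (Feb 29, 1960 is in that span).
Mar 22, 1960 → Apr 22, 1960: 31 days (March has 31).
Apr 22, 1960 → May 14, 1960: 22 days.
Total: 2975 days.

2975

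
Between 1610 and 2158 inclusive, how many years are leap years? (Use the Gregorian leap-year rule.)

Multiples of 4 in [1610,2158]: 137.
Of those, multiples of 100: 5 (not leap unless ÷400).
Multiples of 400: 1.
Leap years = 137 − 5 + 1 = 133.

133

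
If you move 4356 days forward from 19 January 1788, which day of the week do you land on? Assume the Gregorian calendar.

First find the weekday of Jan 19, 1788. Doomsday rule: the anchor day for the 1700s is Sunday. For year 88: 88÷12 = 7 r 4, and 4÷4 = 1, so 7+4+1 = 12.
Sunday + 12 ≡ Friday — that's 1788's doomsday.
In January the doomsday date is Jan 4 (1788 is a leap year (divisible by 4)).
Jan 19 is 15 days after Jan 4; 15 mod 7 = 1, so Friday + 1 = Saturday.
4356 mod 7 = 2, so 4356 days after a Saturday is Saturday + 2 = Monday.

Monday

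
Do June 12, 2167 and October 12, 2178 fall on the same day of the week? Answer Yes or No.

No

From Jun 12, 2167 to Oct 12, 2178 is 4140 days.
4140 mod 7 = 3, so they are different weekdays.
(Jun 12, 2167 is a Friday; Oct 12, 2178 is a Monday.)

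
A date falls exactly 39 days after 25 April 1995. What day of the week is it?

Apr 25, 1995 is a Tuesday.
39 mod 7 = 4, so 39 days after a Tuesday is Tuesday + 4 = Saturday.

Saturday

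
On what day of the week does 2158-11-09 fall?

Thursday

January 1, 2158 is a Sunday.
Jan 1, 2158 → Feb 1, 2158: 31 days (January has 31).
Feb 1, 2158 → Mar 1, 2158: 28 days (February has 28).
Mar 1, 2158 → Apr 1, 2158: 31 days (March has 31).
Apr 1, 2158 → May 1, 2158: 30 days (April has 30).
May 1, 2158 → Jun 1, 2158: 31 days (May has 31).
Jun 1, 2158 → Jul 1, 2158: 30 days (June has 30).
Jul 1, 2158 → Aug 1, 2158: 31 days (July has 31).
Aug 1, 2158 → Sep 1, 2158: 31 days (August has 31).
Sep 1, 2158 → Oct 1, 2158: 30 days (September has 30).
Oct 1, 2158 → Nov 1, 2158: 31 days (October has 31).
Nov 1, 2158 → Nov 9, 2158: 8 days.
Total: 312 days.
312 mod 7 = 4, so Sunday + 4 = Thursday.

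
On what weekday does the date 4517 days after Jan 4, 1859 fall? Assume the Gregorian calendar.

Jan 4, 1859 is a Tuesday.
4517 mod 7 = 2, so 4517 days after a Tuesday is Tuesday + 2 = Thursday.

Thursday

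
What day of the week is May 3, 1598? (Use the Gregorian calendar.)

Sunday

Doomsday rule: the anchor day for the 1500s is Wednesday. For year 98: 98÷12 = 8 r 2, and 2÷4 = 0, so 8+2+0 = 10.
Wednesday + 10 ≡ Saturday — that's 1598's doomsday.
In May the doomsday date is May 9.
May 3 is 6 days before May 9; 6 mod 7 = 6, so Saturday − 6 = Sunday.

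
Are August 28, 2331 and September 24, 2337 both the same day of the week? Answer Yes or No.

From Aug 28, 2331 to Sep 24, 2337 is 2219 days.
2219 mod 7 = 0, so they are the same weekday.
(Aug 28, 2331 is a Friday; Sep 24, 2337 is a Friday.)

Yes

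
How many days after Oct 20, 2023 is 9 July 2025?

628

Oct 20, 2023 → Oct 20, 2024: 366 days (Feb 29, 2024 is in that span).
Oct 20, 2024 → Nov 20, 2024: 31 days (October has 31).
Nov 20, 2024 → Dec 20, 2024: 30 days (November has 30).
Dec 20, 2024 → Jan 20, 2025: 31 days (December has 31).
Jan 20, 2025 → Feb 20, 2025: 31 days (January has 31).
Feb 20, 2025 → Mar 20, 2025: 28 days (February has 28).
Mar 20, 2025 → Apr 20, 2025: 31 days (March has 31).
Apr 20, 2025 → May 20, 2025: 30 days (April has 30).
May 20, 2025 → Jun 20, 2025: 31 days (May has 31).
Jun 20, 2025 → Jul 9, 2025: 19 days.
Total: 628 days.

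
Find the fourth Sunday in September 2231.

September 25, 2231

September 1, 2231 is a Thursday.
The first Sunday is therefore September 4 (3 days later).
The fourth Sunday is 4 + 3×7 = September 25.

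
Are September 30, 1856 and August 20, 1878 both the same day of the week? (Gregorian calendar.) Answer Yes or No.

From Sep 30, 1856 to Aug 20, 1878 is 7994 days.
7994 mod 7 = 0, so they are the same weekday.
(Sep 30, 1856 is a Tuesday; Aug 20, 1878 is a Tuesday.)

Yes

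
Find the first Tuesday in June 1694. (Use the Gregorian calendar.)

June 1, 1694

June 1, 1694 is a Tuesday.
The first Tuesday is therefore June 1 (same day).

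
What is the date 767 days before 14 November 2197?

−365 (one year) → Nov 14, 2196 (402 left).
−366 (one year; includes Feb 29, 2196) → Nov 14, 2195 (36 left).
−14 → Oct 31, 2195 (end of Oct, 31 days; 22 left).
−22 → Oct 9, 2195.

October 9, 2195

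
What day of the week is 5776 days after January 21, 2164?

First find the weekday of Jan 21, 2164. Doomsday rule: the anchor day for the 2100s is Sunday. For year 64: 64÷12 = 5 r 4, and 4÷4 = 1, so 5+4+1 = 10.
Sunday + 10 ≡ Wednesday — that's 2164's doomsday.
In January the doomsday date is Jan 4 (2164 is a leap year (divisible by 4)).
Jan 21 is 17 days after Jan 4; 17 mod 7 = 3, so Wednesday + 3 = Saturday.
5776 mod 7 = 1, so 5776 days after a Saturday is Saturday + 1 = Sunday.

Sunday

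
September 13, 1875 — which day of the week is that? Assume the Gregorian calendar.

Monday

Doomsday rule: the anchor day for the 1800s is Friday. For year 75: 75÷12 = 6 r 3, and 3÷4 = 0, so 6+3+0 = 9.
Friday + 9 ≡ Sunday — that's 1875's doomsday.
In September the doomsday date is Sep 5.
Sep 13 is 8 days after Sep 5; 8 mod 7 = 1, so Sunday + 1 = Monday.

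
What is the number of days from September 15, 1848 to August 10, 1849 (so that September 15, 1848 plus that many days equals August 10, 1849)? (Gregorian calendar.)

Sep 15, 1848 → Oct 15, 1848: 30 days (September has 30).
Oct 15, 1848 → Nov 15, 1848: 31 days (October has 31).
Nov 15, 1848 → Dec 15, 1848: 30 days (November has 30).
Dec 15, 1848 → Jan 15, 1849: 31 days (December has 31).
Jan 15, 1849 → Feb 15, 1849: 31 days (January has 31).
Feb 15, 1849 → Mar 15, 1849: 28 days (February has 28).
Mar 15, 1849 → Apr 15, 1849: 31 days (March has 31).
Apr 15, 1849 → May 15, 1849: 30 days (April has 30).
May 15, 1849 → Jun 15, 1849: 31 days (May has 31).
Jun 15, 1849 → Jul 15, 1849: 30 days (June has 30).
Jul 15, 1849 → Aug 10, 1849: 26 days.
Total: 329 days.

329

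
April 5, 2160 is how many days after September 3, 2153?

2406

Sep 3, 2153 → Sep 3, 2154: 365 days.
Sep 3, 2154 → Sep 3, 2155: 365 days.
Sep 3, 2155 → Sep 3, 2156: 366 days (Feb 29, 2156 is in that span).
Sep 3, 2156 → Sep 3, 2157: 365 days.
Sep 3, 2157 → Sep 3, 2158: 365 days.
Sep 3, 2158 → Sep 3, 2159: 365 days.
Sep 3, 2159 → Oct 3, 2159: 30 days (September has 30).
Oct 3, 2159 → Nov 3, 2159: 31 days (October has 31).
Nov 3, 2159 → Dec 3, 2159: 30 days (November has 30).
Dec 3, 2159 → Jan 3, 2160: 31 days (December has 31).
Jan 3, 2160 → Feb 3, 2160: 31 days (January has 31).
Feb 3, 2160 → Mar 3, 2160: 29 days (February has 29).
Mar 3, 2160 → Apr 3, 2160: 31 days (March has 31).
Apr 3, 2160 → Apr 5, 2160: 2 days.
Total: 2406 days.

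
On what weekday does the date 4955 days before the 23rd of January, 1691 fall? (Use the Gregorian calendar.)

Wednesday

First find the weekday of Jan 23, 1691. Doomsday rule: the anchor day for the 1600s is Tuesday. For year 91: 91÷12 = 7 r 7, and 7÷4 = 1, so 7+7+1 = 15.
Tuesday + 15 ≡ Wednesday — that's 1691's doomsday.
In January the doomsday date is Jan 3 (1691 is not a leap year).
Jan 23 is 20 days after Jan 3; 20 mod 7 = 6, so Wednesday + 6 = Tuesday.
4955 mod 7 = 6, so 4955 days before a Tuesday is Tuesday − 6 = Wednesday.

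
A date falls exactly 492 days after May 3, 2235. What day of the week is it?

Tuesday

First find the weekday of May 3, 2235. Doomsday rule: the anchor day for the 2200s is Friday. For year 35: 35÷12 = 2 r 11, and 11÷4 = 2, so 2+11+2 = 15.
Friday + 15 ≡ Saturday — that's 2235's doomsday.
In May the doomsday date is May 9.
May 3 is 6 days before May 9; 6 mod 7 = 6, so Saturday − 6 = Sunday.
492 mod 7 = 2, so 492 days after a Sunday is Sunday + 2 = Tuesday.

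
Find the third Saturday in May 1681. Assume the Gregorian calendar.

May 17, 1681

May 1, 1681 is a Thursday.
The first Saturday is therefore May 3 (2 days later).
The third Saturday is 3 + 2×7 = May 17.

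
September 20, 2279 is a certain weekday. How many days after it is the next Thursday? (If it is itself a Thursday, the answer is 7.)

Sep 20, 2279 is a Saturday.
From Saturday to the next Thursday is 5 days.

5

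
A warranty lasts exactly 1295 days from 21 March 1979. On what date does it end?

+366 (one year; includes Feb 29, 1980) → Mar 21, 1980 (929 left).
+365 (one year) → Mar 21, 1981 (564 left).
+365 (one year) → Mar 21, 1982 (199 left).
Mar has 31 days: +11 → Apr 1, 1982 (188 left).
Apr has 30 days: +30 → May 1, 1982 (158 left).
May has 31 days: +31 → Jun 1, 1982 (127 left).
Jun has 30 days: +30 → Jul 1, 1982 (97 left).
Jul has 31 days: +31 → Aug 1, 1982 (66 left).
Aug has 31 days: +31 → Sep 1, 1982 (35 left).
Sep has 30 days: +30 → Oct 1, 1982 (5 left).
+5 → Oct 6, 1982.

October 6, 1982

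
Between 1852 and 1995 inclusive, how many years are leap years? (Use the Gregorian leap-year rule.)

Multiples of 4 in [1852,1995]: 36.
Of those, multiples of 100: 1 (not leap unless ÷400).
Multiples of 400: 0.
Leap years = 36 − 1 + 0 = 35.

35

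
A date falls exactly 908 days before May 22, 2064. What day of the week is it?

May 22, 2064 is a Thursday.
908 mod 7 = 5, so 908 days before a Thursday is Thursday − 5 = Saturday.

Saturday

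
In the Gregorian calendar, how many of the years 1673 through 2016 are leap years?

83

Multiples of 4 in [1673,2016]: 86.
Of those, multiples of 100: 4 (not leap unless ÷400).
Multiples of 400: 1.
Leap years = 86 − 4 + 1 = 83.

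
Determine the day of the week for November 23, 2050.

Doomsday rule: the anchor day for the 2000s is Tuesday. For year 50: 50÷12 = 4 r 2, and 2÷4 = 0, so 4+2+0 = 6.
Tuesday + 6 ≡ Monday — that's 2050's doomsday.
In November the doomsday date is Nov 7.
Nov 23 is 16 days after Nov 7; 16 mod 7 = 2, so Monday + 2 = Wednesday.

Wednesday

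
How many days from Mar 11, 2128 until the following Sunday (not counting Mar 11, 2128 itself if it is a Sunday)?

3

Mar 11, 2128 is a Thursday.
From Thursday to the next Sunday is 3 days.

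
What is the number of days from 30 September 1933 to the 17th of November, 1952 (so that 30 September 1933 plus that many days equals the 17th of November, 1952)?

Sep 30, 1933 → Sep 30, 1934: 365 days.
Sep 30, 1934 → Sep 30, 1935: 365 days.
Sep 30, 1935 → Sep 30, 1936: 366 days (Feb 29, 1936 is in that span).
Sep 30, 1936 → Sep 30, 1937: 365 days.
Sep 30, 1937 → Sep 30, 1938: 365 days.
Sep 30, 1938 → Sep 30, 1939: 365 days.
Sep 30, 1939 → Sep 30, 1940: 366 days (Feb 29, 1940 is in that span).
Sep 30, 1940 → Sep 30, 1941: 365 days.
Sep 30, 1941 → Sep 30, 1942: 365 days.
Sep 30, 1942 → Sep 30, 1943: 365 days.
Sep 30, 1943 → Sep 30, 1944: 366 days (Feb 29, 1944 is in that span).
Sep 30, 1944 → Sep 30, 1945: 365 days.
Sep 30, 1945 → Sep 30, 1946: 365 days.
Sep 30, 1946 → Sep 30, 1947: 365 days.
Sep 30, 1947 → Sep 30, 1948: 366 days (Feb 29, 1948 is in that span).
Sep 30, 1948 → Sep 30, 1949: 365 days.
Sep 30, 1949 → Sep 30, 1950: 365 days.
Sep 30, 1950 → Sep 30, 1951: 365 days.
Sep 30, 1951 → Sep 30, 1952: 366 days (Feb 29, 1952 is in that span).
Sep 30, 1952 → Oct 30, 1952: 30 days (September has 30).
Oct 30, 1952 → Nov 17, 1952: 18 days.
Total: 6988 days.

6988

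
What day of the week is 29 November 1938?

Tuesday

January 1, 1938 is a Saturday.
Jan 1, 1938 → Feb 1, 1938: 31 days (January has 31).
Feb 1, 1938 → Mar 1, 1938: 28 days (February has 28).
Mar 1, 1938 → Apr 1, 1938: 31 days (March has 31).
Apr 1, 1938 → May 1, 1938: 30 days (April has 30).
May 1, 1938 → Jun 1, 1938: 31 days (May has 31).
Jun 1, 1938 → Jul 1, 1938: 30 days (June has 30).
Jul 1, 1938 → Aug 1, 1938: 31 days (July has 31).
Aug 1, 1938 → Sep 1, 1938: 31 days (August has 31).
Sep 1, 1938 → Oct 1, 1938: 30 days (September has 30).
Oct 1, 1938 → Nov 1, 1938: 31 days (October has 31).
Nov 1, 1938 → Nov 29, 1938: 28 days.
Total: 332 days.
332 mod 7 = 3, so Saturday + 3 = Tuesday.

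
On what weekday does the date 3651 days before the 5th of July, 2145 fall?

First find the weekday of Jul 5, 2145. Doomsday rule: the anchor day for the 2100s is Sunday. For year 45: 45÷12 = 3 r 9, and 9÷4 = 2, so 3+9+2 = 14.
Sunday + 14 ≡ Sunday — that's 2145's doomsday.
In July the doomsday date is Jul 11.
Jul 5 is 6 days before Jul 11; 6 mod 7 = 6, so Sunday − 6 = Monday.
3651 mod 7 = 4, so 3651 days before a Monday is Monday − 4 = Thursday.

Thursday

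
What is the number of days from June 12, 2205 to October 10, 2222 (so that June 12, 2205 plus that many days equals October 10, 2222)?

Jun 12, 2205 → Jun 12, 2206: 365 days.
Jun 12, 2206 → Jun 12, 2207: 365 days.
Jun 12, 2207 → Jun 12, 2208: 366 days (Feb 29, 2208 is in that span).
Jun 12, 2208 → Jun 12, 2209: 365 days.
Jun 12, 2209 → Jun 12, 2210: 365 days.
Jun 12, 2210 → Jun 12, 2211: 365 days.
Jun 12, 2211 → Jun 12, 2212: 366 days (Feb 29, 2212 is in that span).
Jun 12, 2212 → Jun 12, 2213: 365 days.
Jun 12, 2213 → Jun 12, 2214: 365 days.
Jun 12, 2214 → Jun 12, 2215: 365 days.
Jun 12, 2215 → Jun 12, 2216: 366 days (Feb 29, 2216 is in that span).
Jun 12, 2216 → Jun 12, 2217: 365 days.
Jun 12, 2217 → Jun 12, 2218: 365 days.
Jun 12, 2218 → Jun 12, 2219: 365 days.
Jun 12, 2219 → Jun 12, 2220: 366 days (Feb 29, 2220 is in that span).
Jun 12, 2220 → Jun 12, 2221: 365 days.
Jun 12, 2221 → Jun 12, 2222: 365 days.
Jun 12, 2222 → Jul 12, 2222: 30 days (June has 30).
Jul 12, 2222 → Aug 12, 2222: 31 days (July has 31).
Aug 12, 2222 → Sep 12, 2222: 31 days (August has 31).
Sep 12, 2222 → Oct 10, 2222: 28 days.
Total: 6329 days.

6329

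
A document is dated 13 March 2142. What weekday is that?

Tuesday

January 1, 2142 is a Monday.
Jan 1, 2142 → Feb 1, 2142: 31 days (January has 31).
Feb 1, 2142 → Mar 1, 2142: 28 days (February has 28).
Mar 1, 2142 → Mar 13, 2142: 12 days.
Total: 71 days.
71 mod 7 = 1, so Monday + 1 = Tuesday.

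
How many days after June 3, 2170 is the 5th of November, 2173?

Jun 3, 2170 → Jun 3, 2171: 365 days.
Jun 3, 2171 → Jun 3, 2172: 366 days (Feb 29, 2172 is in that span).
Jun 3, 2172 → Jun 3, 2173: 365 days.
Jun 3, 2173 → Jul 3, 2173: 30 days (June has 30).
Jul 3, 2173 → Aug 3, 2173: 31 days (July has 31).
Aug 3, 2173 → Sep 3, 2173: 31 days (August has 31).
Sep 3, 2173 → Oct 3, 2173: 30 days (September has 30).
Oct 3, 2173 → Nov 3, 2173: 31 days (October has 31).
Nov 3, 2173 → Nov 5, 2173: 2 days.
Total: 1251 days.

1251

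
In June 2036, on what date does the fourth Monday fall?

June 1, 2036 is a Sunday.
The first Monday is therefore June 2 (1 days later).
The fourth Monday is 2 + 3×7 = June 23.

June 23, 2036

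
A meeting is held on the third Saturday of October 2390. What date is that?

October 1, 2390 is a Monday.
The first Saturday is therefore October 6 (5 days later).
The third Saturday is 6 + 2×7 = October 20.

October 20, 2390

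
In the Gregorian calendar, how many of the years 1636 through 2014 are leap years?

92

Multiples of 4 in [1636,2014]: 95.
Of those, multiples of 100: 4 (not leap unless ÷400).
Multiples of 400: 1.
Leap years = 95 − 4 + 1 = 92.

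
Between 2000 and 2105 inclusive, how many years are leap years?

26

Multiples of 4 in [2000,2105]: 27.
Of those, multiples of 100: 2 (not leap unless ÷400).
Multiples of 400: 1.
Leap years = 27 − 2 + 1 = 26.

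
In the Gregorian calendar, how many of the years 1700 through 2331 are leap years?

Multiples of 4 in [1700,2331]: 158.
Of those, multiples of 100: 7 (not leap unless ÷400).
Multiples of 400: 1.
Leap years = 158 − 7 + 1 = 152.

152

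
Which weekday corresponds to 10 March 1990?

Saturday

Doomsday rule: the anchor day for the 1900s is Wednesday. For year 90: 90÷12 = 7 r 6, and 6÷4 = 1, so 7+6+1 = 14.
Wednesday + 14 ≡ Wednesday — that's 1990's doomsday.
In March the doomsday date is Mar 14.
Mar 10 is 4 days before Mar 14; 4 mod 7 = 4, so Wednesday − 4 = Saturday.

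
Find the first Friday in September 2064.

September 5, 2064

September 1, 2064 is a Monday.
The first Friday is therefore September 5 (4 days later).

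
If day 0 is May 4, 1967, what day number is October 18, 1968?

533

May 4, 1967 → May 4, 1968: 366 days (Feb 29, 1968 is in that span).
May 4, 1968 → Jun 4, 1968: 31 days (May has 31).
Jun 4, 1968 → Jul 4, 1968: 30 days (June has 30).
Jul 4, 1968 → Aug 4, 1968: 31 days (July has 31).
Aug 4, 1968 → Sep 4, 1968: 31 days (August has 31).
Sep 4, 1968 → Oct 4, 1968: 30 days (September has 30).
Oct 4, 1968 → Oct 18, 1968: 14 days.
Total: 533 days.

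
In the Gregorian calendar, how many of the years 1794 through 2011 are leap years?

52

Multiples of 4 in [1794,2011]: 54.
Of those, multiples of 100: 3 (not leap unless ÷400).
Multiples of 400: 1.
Leap years = 54 − 3 + 1 = 52.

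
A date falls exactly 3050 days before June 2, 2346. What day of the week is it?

Tuesday

First find the weekday of Jun 2, 2346. Doomsday rule: the anchor day for the 2300s is Wednesday. For year 46: 46÷12 = 3 r 10, and 10÷4 = 2, so 3+10+2 = 15.
Wednesday + 15 ≡ Thursday — that's 2346's doomsday.
In June the doomsday date is Jun 6.
Jun 2 is 4 days before Jun 6; 4 mod 7 = 4, so Thursday − 4 = Sunday.
3050 mod 7 = 5, so 3050 days before a Sunday is Sunday − 5 = Tuesday.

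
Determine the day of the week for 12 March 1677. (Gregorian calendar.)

Doomsday rule: the anchor day for the 1600s is Tuesday. For year 77: 77÷12 = 6 r 5, and 5÷4 = 1, so 6+5+1 = 12.
Tuesday + 12 ≡ Sunday — that's 1677's doomsday.
In March the doomsday date is Mar 14.
Mar 12 is 2 days before Mar 14; 2 mod 7 = 2, so Sunday − 2 = Friday.

Friday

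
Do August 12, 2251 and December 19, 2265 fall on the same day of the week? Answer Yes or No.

Yes

From Aug 12, 2251 to Dec 19, 2265 is 5243 days.
5243 mod 7 = 0, so they are the same weekday.
(Aug 12, 2251 is a Tuesday; Dec 19, 2265 is a Tuesday.)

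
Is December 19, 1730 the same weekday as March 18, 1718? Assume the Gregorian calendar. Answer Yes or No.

No

From Mar 18, 1718 to Dec 19, 1730 is 4659 days.
4659 mod 7 = 4, so they are different weekdays.
(Mar 18, 1718 is a Friday; Dec 19, 1730 is a Tuesday.)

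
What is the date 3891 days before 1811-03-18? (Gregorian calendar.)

July 22, 1800

−365 (one year) → Mar 18, 1810 (3526 left).
−365 (one year) → Mar 18, 1809 (3161 left).
−365 (one year) → Mar 18, 1808 (2796 left).
−366 (one year; includes Feb 29, 1808) → Mar 18, 1807 (2430 left).
−365 (one year) → Mar 18, 1806 (2065 left).
−365 (one year) → Mar 18, 1805 (1700 left).
−365 (one year) → Mar 18, 1804 (1335 left).
−366 (one year; includes Feb 29, 1804) → Mar 18, 1803 (969 left).
−365 (one year) → Mar 18, 1802 (604 left).
−365 (one year) → Mar 18, 1801 (239 left).
−18 → Feb 28, 1801 (end of Feb, 28 days; 221 left).
−28 → Jan 31, 1801 (end of Jan, 31 days; 193 left).
−31 → Dec 31, 1800 (end of Dec, 31 days; 162 left).
−31 → Nov 30, 1800 (end of Nov, 30 days; 131 left).
−30 → Oct 31, 1800 (end of Oct, 31 days; 101 left).
−31 → Sep 30, 1800 (end of Sep, 30 days; 70 left).
−30 → Aug 31, 1800 (end of Aug, 31 days; 40 left).
−31 → Jul 31, 1800 (end of Jul, 31 days; 9 left).
−9 → Jul 22, 1800.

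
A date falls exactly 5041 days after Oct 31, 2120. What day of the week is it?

Friday

First find the weekday of Oct 31, 2120. Doomsday rule: the anchor day for the 2100s is Sunday. For year 20: 20÷12 = 1 r 8, and 8÷4 = 2, so 1+8+2 = 11.
Sunday + 11 ≡ Thursday — that's 2120's doomsday.
In October the doomsday date is Oct 10.
Oct 31 is 21 days after Oct 10; 21 mod 7 = 0, so Thursday + 0 = Thursday.
5041 mod 7 = 1, so 5041 days after a Thursday is Thursday + 1 = Friday.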